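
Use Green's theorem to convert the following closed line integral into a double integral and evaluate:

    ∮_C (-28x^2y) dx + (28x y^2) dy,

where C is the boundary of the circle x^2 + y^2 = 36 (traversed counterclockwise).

Green's theorem converts the closed line integral into a double integral over the enclosed region D:

    ∮_C P dx + Q dy = ∬_D (∂Q/∂x - ∂P/∂y) dA.

Here P = -28x^2y, Q = 28x y^2, so

    ∂Q/∂x = 28y^2,    ∂P/∂y = -28x^2,
    ∂Q/∂x - ∂P/∂y = 28x^2 + 28y^2.

D is the region x^2 + y^2 ≤ 36. Evaluating the double integral:

In polar coordinates (x = r cos θ, y = r sin θ, dA = r dr dθ) the integrand becomes 28r^2, so

    ∬_D (28x^2 + 28y^2) dA = ∫_0^{2π} ∫_0^{6} (28r^2) · r dr dθ.

Inner (r from 0 to 6): 9072.
Outer (θ from 0 to 2π): 18144π.

Therefore ∮_C P dx + Q dy = 18144π.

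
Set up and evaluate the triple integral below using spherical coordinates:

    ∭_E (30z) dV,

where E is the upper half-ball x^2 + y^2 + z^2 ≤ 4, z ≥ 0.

In spherical coordinates, x = ρ sin(φ) cos(θ), y = ρ sin(φ) sin(θ), z = ρ cos(φ), and dV = ρ^2 sin(φ) dρ dφ dθ.

The integrand becomes 30ρ cos(φ), so

    ∭_E (30z) dV = ∫_{0}^{2π} ∫_{0}^{π/2} ∫_{0}^{2} (30ρ cos(φ)) · ρ^2 sin(φ) dρ dφ dθ.

Inner (ρ): 60sin(2φ).
Middle (φ): 60.
Outer (θ): 120π.

Therefore the triple integral equals 120π.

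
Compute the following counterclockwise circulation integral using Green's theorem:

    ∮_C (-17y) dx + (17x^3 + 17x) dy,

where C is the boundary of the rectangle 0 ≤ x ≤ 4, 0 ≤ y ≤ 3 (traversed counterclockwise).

Green's theorem converts the closed line integral into a double integral over the enclosed region D:

    ∮_C P dx + Q dy = ∬_D (∂Q/∂x - ∂P/∂y) dA.

Here P = -17y, Q = 17x^3 + 17x, so

    ∂Q/∂x = 51x^2 + 17,    ∂P/∂y = -17,
    ∂Q/∂x - ∂P/∂y = 51x^2 + 34.

D is the region 0 ≤ x ≤ 4, 0 ≤ y ≤ 3. Evaluating the double integral:

    ∬_D (51x^2 + 34) dA = ∫_0^{4} ∫_0^{3} (51x^2 + 34) dy dx.

Inner (y from 0 to 3): 153x^2 + 102.
Outer (x from 0 to 4): 3672.

Therefore ∮_C P dx + Q dy = 3672.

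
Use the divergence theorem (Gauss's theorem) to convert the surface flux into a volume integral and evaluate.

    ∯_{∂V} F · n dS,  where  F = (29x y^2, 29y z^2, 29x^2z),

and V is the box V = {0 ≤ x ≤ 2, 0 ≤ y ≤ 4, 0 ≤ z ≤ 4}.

By the divergence theorem,

    ∯_{∂V} F · n dS = ∭_V (∇ · F) dV.

Compute the divergence:
    ∇ · F = ∂F_x/∂x + ∂F_y/∂y + ∂F_z/∂z = 29y^2 + 29z^2 + 29x^2 = 29x^2 + 29y^2 + 29z^2.

V is a rectangular box, so dV = dx dy dz with 0 ≤ x ≤ 2, 0 ≤ y ≤ 4, 0 ≤ z ≤ 4.

Integrate (29x^2 + 29y^2 + 29z^2) over V as an iterated integral:

    ∭_V (∇·F) dV = ∫_0^{2} ∫_0^{4} ∫_0^{4} (29x^2 + 29y^2 + 29z^2) dz dy dx.

Inner (z from 0 to 4): 116x^2 + 116y^2 + 1856/3.
Middle (y from 0 to 4): 464x^2 + 14848/3.
Outer (x from 0 to 2): 11136.

Therefore ∯_{∂V} F · n dS = 11136.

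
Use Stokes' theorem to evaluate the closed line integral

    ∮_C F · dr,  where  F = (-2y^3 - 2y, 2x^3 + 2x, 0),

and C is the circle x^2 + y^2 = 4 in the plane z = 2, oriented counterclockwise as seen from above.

Let S be the flat disk x^2 + y^2 ≤ 4 in the plane z = 2, with upward unit normal n̂ = ẑ. By Stokes' theorem,

    ∮_C F · dr = ∬_S (∇ × F) · n̂ dS = ∬_D (curl F)_z dA,

where D is the disk x^2 + y^2 ≤ 4.

Compute the curl of F = (-2y^3 - 2y, 2x^3 + 2x, 0):
    (∇ × F)_x = ∂F_z/∂y - ∂F_y/∂z = 0,
    (∇ × F)_y = ∂F_x/∂z - ∂F_z/∂x = 0,
    (∇ × F)_z = ∂F_y/∂x - ∂F_x/∂y = 6x^2 + 6y^2 + 4.

On z = 2, (curl F)_z = 6x^2 + 6y^2 + 4.

Convert to polar (x = r cos θ, y = r sin θ, dA = r dr dθ); the integrand becomes 6r^2 + 4, so

    ∬_D (curl F)_z dA = ∫_0^{2π} ∫_0^{2} (6r^2 + 4) · r dr dθ.

Inner (r from 0 to 2): 32.
Outer (θ from 0 to 2π): 64π.

Therefore ∮_C F · dr = 64π.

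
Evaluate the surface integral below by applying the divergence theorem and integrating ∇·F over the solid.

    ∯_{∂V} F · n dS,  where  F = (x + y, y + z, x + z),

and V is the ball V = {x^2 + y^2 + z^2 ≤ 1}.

By the divergence theorem,

    ∯_{∂V} F · n dS = ∭_V (∇ · F) dV.

Compute the divergence:
    ∇ · F = ∂F_x/∂x + ∂F_y/∂y + ∂F_z/∂z = 1 + 1 + 1 = 3.

In spherical coordinates, x = ρ sin(φ) cos(θ), y = ρ sin(φ) sin(θ), z = ρ cos(φ), dV = ρ^2 sin(φ) dρ dφ dθ, with 0 ≤ ρ ≤ 1, 0 ≤ φ ≤ π, 0 ≤ θ ≤ 2π.

The integrand, after substitution and multiplying by the volume element, becomes (3) · ρ^2 sin(φ), so

    ∭_V (∇·F) dV = ∫_0^{2π} ∫_0^{π} ∫_0^{1} (3) · ρ^2 sin(φ) dρ dφ dθ.

Inner (ρ from 0 to 1): sin(φ).
Middle (φ from 0 to π): 2.
Outer (θ from 0 to 2π): 4π.

Therefore ∯_{∂V} F · n dS = 4π.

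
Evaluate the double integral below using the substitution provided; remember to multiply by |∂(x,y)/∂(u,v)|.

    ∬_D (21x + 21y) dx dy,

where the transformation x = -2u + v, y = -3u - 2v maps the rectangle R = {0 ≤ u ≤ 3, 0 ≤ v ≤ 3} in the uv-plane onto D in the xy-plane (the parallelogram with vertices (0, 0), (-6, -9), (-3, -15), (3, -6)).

Compute the Jacobian determinant of (x, y) with respect to (u, v):

    ∂(x,y)/∂(u,v) = | -2  1 | = (-2)(-2) - (1)(-3) = 7.
                   | -3  -2 |

Its absolute value is |J| = 7 (the area scaling factor).

Substituting x = -2u + v, y = -3u - 2v into the integrand,

    21x + 21y → -105u - 21v,

so the integral becomes

    ∬_R (-105u - 21v) · |J| du dv = ∫_0^3 ∫_0^3 (-735u - 147v) dv du.

Inner (v): -2205u - 1323/2.
Outer (u): -11907.

Therefore ∬_D (21x + 21y) dx dy = -11907.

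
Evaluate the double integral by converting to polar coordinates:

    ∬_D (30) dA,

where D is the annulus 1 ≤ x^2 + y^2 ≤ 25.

The region D is 1 ≤ r ≤ 5, 0 ≤ θ ≤ 2π in polar coordinates, where x = r cos(θ), y = r sin(θ), and dA = r dr dθ.

Under the substitution, the integrand becomes 30, so

    ∬_D (30) dA = ∫_{0}^{2π} ∫_{1}^{5} (30) · r dr dθ.

Inner integral (in r): ∫_{1}^{5} (30) · r dr = 360.

Outer integral (in θ): ∫_{0}^{2π} (360) dθ = 720π.

Therefore ∬_D (30) dA = 720π.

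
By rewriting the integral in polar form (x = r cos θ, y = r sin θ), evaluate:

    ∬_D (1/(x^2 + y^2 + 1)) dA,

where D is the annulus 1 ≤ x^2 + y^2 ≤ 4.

The region D is 1 ≤ r ≤ 2, 0 ≤ θ ≤ 2π in polar coordinates, where x = r cos(θ), y = r sin(θ), and dA = r dr dθ.

Under the substitution, the integrand becomes 1/(r^2 + 1), so

    ∬_D (1/(x^2 + y^2 + 1)) dA = ∫_{0}^{2π} ∫_{1}^{2} (1/(r^2 + 1)) · r dr dθ.

Inner integral (in r): ∫_{1}^{2} (1/(r^2 + 1)) · r dr = -log(2)/2 + log(5)/2.

Outer integral (in θ): ∫_{0}^{2π} (-log(2)/2 + log(5)/2) dθ = log((5/2)^π).

Therefore ∬_D (1/(x^2 + y^2 + 1)) dA = log((5/2)^π).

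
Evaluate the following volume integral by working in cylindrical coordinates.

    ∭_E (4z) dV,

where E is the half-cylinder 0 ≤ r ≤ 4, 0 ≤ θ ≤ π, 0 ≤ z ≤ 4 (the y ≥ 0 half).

In cylindrical coordinates, x = r cos(θ), y = r sin(θ), z = z, and dV = r dr dθ dz.

The integrand becomes 4z, so

    ∭_E (4z) dV = ∫_{0}^{π} ∫_{0}^{4} ∫_{0}^{4} (4z) · r dz dr dθ.

Inner (z): 32r.
Middle (r from 0 to 4): 256.
Outer (θ): 256π.

Therefore the triple integral equals 256π.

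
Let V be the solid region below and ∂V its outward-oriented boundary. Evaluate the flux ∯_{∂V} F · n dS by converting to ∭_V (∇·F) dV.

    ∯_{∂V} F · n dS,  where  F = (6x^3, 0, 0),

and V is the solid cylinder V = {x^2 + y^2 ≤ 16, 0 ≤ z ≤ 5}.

By the divergence theorem,

    ∯_{∂V} F · n dS = ∭_V (∇ · F) dV.

Compute the divergence:
    ∇ · F = ∂F_x/∂x + ∂F_y/∂y + ∂F_z/∂z = 18x^2 + 0 + 0 = 18x^2.

In cylindrical coordinates, x = r cos(θ), y = r sin(θ), z = z, dV = r dr dθ dz, with 0 ≤ r ≤ 4, 0 ≤ θ ≤ 2π, 0 ≤ z ≤ 5.

The integrand, after substitution and multiplying by the volume element, becomes (18r^2cos(θ)^2) · r, so

    ∭_V (∇·F) dV = ∫_0^{2π} ∫_0^{4} ∫_0^{5} (18r^2cos(θ)^2) · r dz dr dθ.

Inner (z from 0 to 5): 90r^3cos(θ)^2.
Middle (r from 0 to 4): 5760cos(θ)^2.
Outer (θ from 0 to 2π): 5760π.

Therefore ∯_{∂V} F · n dS = 5760π.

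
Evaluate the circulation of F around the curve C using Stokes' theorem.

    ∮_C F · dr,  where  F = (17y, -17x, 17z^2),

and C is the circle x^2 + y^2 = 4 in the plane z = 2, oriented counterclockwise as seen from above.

Let S be the flat disk x^2 + y^2 ≤ 4 in the plane z = 2, with upward unit normal n̂ = ẑ. By Stokes' theorem,

    ∮_C F · dr = ∬_S (∇ × F) · n̂ dS = ∬_D (curl F)_z dA,

where D is the disk x^2 + y^2 ≤ 4.

Compute the curl of F = (17y, -17x, 17z^2):
    (∇ × F)_x = ∂F_z/∂y - ∂F_y/∂z = 0,
    (∇ × F)_y = ∂F_x/∂z - ∂F_z/∂x = 0,
    (∇ × F)_z = ∂F_y/∂x - ∂F_x/∂y = -34.

On z = 2, (curl F)_z = -34.

Convert to polar (x = r cos θ, y = r sin θ, dA = r dr dθ); the integrand becomes -34, so

    ∬_D (curl F)_z dA = ∫_0^{2π} ∫_0^{2} (-34) · r dr dθ.

Inner (r from 0 to 2): -68.
Outer (θ from 0 to 2π): -136π.

Therefore ∮_C F · dr = -136π.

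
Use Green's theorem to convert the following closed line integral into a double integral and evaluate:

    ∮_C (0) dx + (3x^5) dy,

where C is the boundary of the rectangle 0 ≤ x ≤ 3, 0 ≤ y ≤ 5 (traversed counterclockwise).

Green's theorem converts the closed line integral into a double integral over the enclosed region D:

    ∮_C P dx + Q dy = ∬_D (∂Q/∂x - ∂P/∂y) dA.

Here P = 0, Q = 3x^5, so

    ∂Q/∂x = 15x^4,    ∂P/∂y = 0,
    ∂Q/∂x - ∂P/∂y = 15x^4.

D is the region 0 ≤ x ≤ 3, 0 ≤ y ≤ 5. Evaluating the double integral:

    ∬_D (15x^4) dA = ∫_0^{3} ∫_0^{5} (15x^4) dy dx.

Inner (y from 0 to 5): 75x^4.
Outer (x from 0 to 3): 3645.

Therefore ∮_C P dx + Q dy = 3645.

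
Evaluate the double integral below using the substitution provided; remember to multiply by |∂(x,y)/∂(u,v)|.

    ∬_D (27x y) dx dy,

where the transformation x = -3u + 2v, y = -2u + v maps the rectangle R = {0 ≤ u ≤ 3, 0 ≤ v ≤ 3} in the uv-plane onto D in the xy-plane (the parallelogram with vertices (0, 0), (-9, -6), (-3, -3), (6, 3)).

Compute the Jacobian determinant of (x, y) with respect to (u, v):

    ∂(x,y)/∂(u,v) = | -3  2 | = (-3)(1) - (2)(-2) = 1.
                   | -2  1 |

Its absolute value is |J| = 1 (the area scaling factor).

Substituting x = -3u + 2v, y = -2u + v into the integrand,

    27x y → 162u^2 - 189u v + 54v^2,

so the integral becomes

    ∬_R (162u^2 - 189u v + 54v^2) · |J| du dv = ∫_0^3 ∫_0^3 (162u^2 - 189u v + 54v^2) dv du.

Inner (v): 486u^2 - 1701u/2 + 486.
Outer (u): 8019/4.

Therefore ∬_D (27x y) dx dy = 8019/4.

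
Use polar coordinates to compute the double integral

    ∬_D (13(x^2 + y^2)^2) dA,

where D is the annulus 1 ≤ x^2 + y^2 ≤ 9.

The region D is 1 ≤ r ≤ 3, 0 ≤ θ ≤ 2π in polar coordinates, where x = r cos(θ), y = r sin(θ), and dA = r dr dθ.

Under the substitution, the integrand becomes 13r^4, so

    ∬_D (13(x^2 + y^2)^2) dA = ∫_{0}^{2π} ∫_{1}^{3} (13r^4) · r dr dθ.

Inner integral (in r): ∫_{1}^{3} (13r^4) · r dr = 4732/3.

Outer integral (in θ): ∫_{0}^{2π} (4732/3) dθ = 9464π/3.

Therefore ∬_D (13(x^2 + y^2)^2) dA = 9464π/3.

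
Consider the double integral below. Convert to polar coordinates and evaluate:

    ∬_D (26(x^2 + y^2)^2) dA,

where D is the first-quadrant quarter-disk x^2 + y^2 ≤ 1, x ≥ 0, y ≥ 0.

The region D is 0 ≤ r ≤ 1, 0 ≤ θ ≤ π/2 in polar coordinates, where x = r cos(θ), y = r sin(θ), and dA = r dr dθ.

Under the substitution, the integrand becomes 26r^4, so

    ∬_D (26(x^2 + y^2)^2) dA = ∫_{0}^{π/2} ∫_{0}^{1} (26r^4) · r dr dθ.

Inner integral (in r): ∫_{0}^{1} (26r^4) · r dr = 13/3.

Outer integral (in θ): ∫_{0}^{π/2} (13/3) dθ = 13π/6.

Therefore ∬_D (26(x^2 + y^2)^2) dA = 13π/6.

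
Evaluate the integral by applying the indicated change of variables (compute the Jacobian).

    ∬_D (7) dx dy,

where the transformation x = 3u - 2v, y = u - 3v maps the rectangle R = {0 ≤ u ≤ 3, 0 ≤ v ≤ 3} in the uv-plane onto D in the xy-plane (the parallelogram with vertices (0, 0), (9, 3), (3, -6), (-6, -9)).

Compute the Jacobian determinant of (x, y) with respect to (u, v):

    ∂(x,y)/∂(u,v) = | 3  -2 | = (3)(-3) - (-2)(1) = -7.
                   | 1  -3 |

Its absolute value is |J| = 7 (the area scaling factor).

Substituting x = 3u - 2v, y = u - 3v into the integrand,

    7 → 7,

so the integral becomes

    ∬_R (7) · |J| du dv = ∫_0^3 ∫_0^3 (49) dv du.

Inner (v): 147.
Outer (u): 441.

Therefore ∬_D (7) dx dy = 441.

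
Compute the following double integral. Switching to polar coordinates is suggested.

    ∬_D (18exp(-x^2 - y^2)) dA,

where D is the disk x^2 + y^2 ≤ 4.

The region D is 0 ≤ r ≤ 2, 0 ≤ θ ≤ 2π in polar coordinates, where x = r cos(θ), y = r sin(θ), and dA = r dr dθ.

Under the substitution, the integrand becomes 18exp(-r^2), so

    ∬_D (18exp(-x^2 - y^2)) dA = ∫_{0}^{2π} ∫_{0}^{2} (18exp(-r^2)) · r dr dθ.

Inner integral (in r): ∫_{0}^{2} (18exp(-r^2)) · r dr = 9 - 9exp(-4).

Outer integral (in θ): ∫_{0}^{2π} (9 - 9exp(-4)) dθ = -18π exp(-4) + 18π.

Therefore ∬_D (18exp(-x^2 - y^2)) dA = -18π exp(-4) + 18π.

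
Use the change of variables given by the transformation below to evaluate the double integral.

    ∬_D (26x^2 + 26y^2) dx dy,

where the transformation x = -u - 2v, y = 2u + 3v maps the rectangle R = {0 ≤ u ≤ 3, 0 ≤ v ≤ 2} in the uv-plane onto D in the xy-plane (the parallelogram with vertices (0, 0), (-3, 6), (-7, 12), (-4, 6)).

Compute the Jacobian determinant of (x, y) with respect to (u, v):

    ∂(x,y)/∂(u,v) = | -1  -2 | = (-1)(3) - (-2)(2) = 1.
                   | 2  3 |

Its absolute value is |J| = 1 (the area scaling factor).

Substituting x = -u - 2v, y = 2u + 3v into the integrand,

    26x^2 + 26y^2 → 130u^2 + 416u v + 338v^2,

so the integral becomes

    ∬_R (130u^2 + 416u v + 338v^2) · |J| du dv = ∫_0^3 ∫_0^2 (130u^2 + 416u v + 338v^2) dv du.

Inner (v): 260u^2 + 832u + 2704/3.
Outer (u): 8788.

Therefore ∬_D (26x^2 + 26y^2) dx dy = 8788.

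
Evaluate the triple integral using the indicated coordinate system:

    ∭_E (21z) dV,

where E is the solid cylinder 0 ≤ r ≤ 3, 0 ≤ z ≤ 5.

In cylindrical coordinates, x = r cos(θ), y = r sin(θ), z = z, and dV = r dr dθ dz.

The integrand becomes 21z, so

    ∭_E (21z) dV = ∫_{0}^{2π} ∫_{0}^{3} ∫_{0}^{5} (21z) · r dz dr dθ.

Inner (z): 525r/2.
Middle (r from 0 to 3): 4725/4.
Outer (θ): 4725π/2.

Therefore the triple integral equals 4725π/2.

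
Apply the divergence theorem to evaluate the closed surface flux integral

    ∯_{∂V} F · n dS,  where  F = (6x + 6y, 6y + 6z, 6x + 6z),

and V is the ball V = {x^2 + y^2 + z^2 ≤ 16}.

By the divergence theorem,

    ∯_{∂V} F · n dS = ∭_V (∇ · F) dV.

Compute the divergence:
    ∇ · F = ∂F_x/∂x + ∂F_y/∂y + ∂F_z/∂z = 6 + 6 + 6 = 18.

In spherical coordinates, x = ρ sin(φ) cos(θ), y = ρ sin(φ) sin(θ), z = ρ cos(φ), dV = ρ^2 sin(φ) dρ dφ dθ, with 0 ≤ ρ ≤ 4, 0 ≤ φ ≤ π, 0 ≤ θ ≤ 2π.

The integrand, after substitution and multiplying by the volume element, becomes (18) · ρ^2 sin(φ), so

    ∭_V (∇·F) dV = ∫_0^{2π} ∫_0^{π} ∫_0^{4} (18) · ρ^2 sin(φ) dρ dφ dθ.

Inner (ρ from 0 to 4): 384sin(φ).
Middle (φ from 0 to π): 768.
Outer (θ from 0 to 2π): 1536π.

Therefore ∯_{∂V} F · n dS = 1536π.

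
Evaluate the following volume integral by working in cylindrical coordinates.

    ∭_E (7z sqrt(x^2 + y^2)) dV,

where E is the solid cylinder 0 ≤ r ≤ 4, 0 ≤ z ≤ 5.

In cylindrical coordinates, x = r cos(θ), y = r sin(θ), z = z, and dV = r dr dθ dz.

The integrand becomes 7r z, so

    ∭_E (7z sqrt(x^2 + y^2)) dV = ∫_{0}^{2π} ∫_{0}^{4} ∫_{0}^{5} (7r z) · r dz dr dθ.

Inner (z): 175r^2/2.
Middle (r from 0 to 4): 5600/3.
Outer (θ): 11200π/3.

Therefore the triple integral equals 11200π/3.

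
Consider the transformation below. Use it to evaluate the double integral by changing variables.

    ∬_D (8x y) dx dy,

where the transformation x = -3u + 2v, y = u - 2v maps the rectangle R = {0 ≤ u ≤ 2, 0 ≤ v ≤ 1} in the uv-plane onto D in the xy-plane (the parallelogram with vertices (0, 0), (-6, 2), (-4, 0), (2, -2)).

Compute the Jacobian determinant of (x, y) with respect to (u, v):

    ∂(x,y)/∂(u,v) = | -3  2 | = (-3)(-2) - (2)(1) = 4.
                   | 1  -2 |

Its absolute value is |J| = 4 (the area scaling factor).

Substituting x = -3u + 2v, y = u - 2v into the integrand,

    8x y → -24u^2 + 64u v - 32v^2,

so the integral becomes

    ∬_R (-24u^2 + 64u v - 32v^2) · |J| du dv = ∫_0^2 ∫_0^1 (-96u^2 + 256u v - 128v^2) dv du.

Inner (v): -96u^2 + 128u - 128/3.
Outer (u): -256/3.

Therefore ∬_D (8x y) dx dy = -256/3.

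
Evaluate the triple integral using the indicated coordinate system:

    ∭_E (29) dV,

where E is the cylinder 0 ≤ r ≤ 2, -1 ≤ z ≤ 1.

In cylindrical coordinates, x = r cos(θ), y = r sin(θ), z = z, and dV = r dr dθ dz.

The integrand becomes 29, so

    ∭_E (29) dV = ∫_{0}^{2π} ∫_{0}^{2} ∫_{-1}^{1} (29) · r dz dr dθ.

Inner (z): 58r.
Middle (r from 0 to 2): 116.
Outer (θ): 232π.

Therefore the triple integral equals 232π.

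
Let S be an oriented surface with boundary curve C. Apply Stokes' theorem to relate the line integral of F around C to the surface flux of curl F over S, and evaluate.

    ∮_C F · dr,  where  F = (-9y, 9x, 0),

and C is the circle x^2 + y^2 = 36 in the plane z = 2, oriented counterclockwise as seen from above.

Let S be the flat disk x^2 + y^2 ≤ 36 in the plane z = 2, with upward unit normal n̂ = ẑ. By Stokes' theorem,

    ∮_C F · dr = ∬_S (∇ × F) · n̂ dS = ∬_D (curl F)_z dA,

where D is the disk x^2 + y^2 ≤ 36.

Compute the curl of F = (-9y, 9x, 0):
    (∇ × F)_x = ∂F_z/∂y - ∂F_y/∂z = 0,
    (∇ × F)_y = ∂F_x/∂z - ∂F_z/∂x = 0,
    (∇ × F)_z = ∂F_y/∂x - ∂F_x/∂y = 18.

On z = 2, (curl F)_z = 18.

Convert to polar (x = r cos θ, y = r sin θ, dA = r dr dθ); the integrand becomes 18, so

    ∬_D (curl F)_z dA = ∫_0^{2π} ∫_0^{6} (18) · r dr dθ.

Inner (r from 0 to 6): 324.
Outer (θ from 0 to 2π): 648π.

Therefore ∮_C F · dr = 648π.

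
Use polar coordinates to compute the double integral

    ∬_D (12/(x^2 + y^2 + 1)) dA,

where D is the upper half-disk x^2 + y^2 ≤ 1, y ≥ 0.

The region D is 0 ≤ r ≤ 1, 0 ≤ θ ≤ π in polar coordinates, where x = r cos(θ), y = r sin(θ), and dA = r dr dθ.

Under the substitution, the integrand becomes 12/(r^2 + 1), so

    ∬_D (12/(x^2 + y^2 + 1)) dA = ∫_{0}^{π} ∫_{0}^{1} (12/(r^2 + 1)) · r dr dθ.

Inner integral (in r): ∫_{0}^{1} (12/(r^2 + 1)) · r dr = log(64).

Outer integral (in θ): ∫_{0}^{π} (log(64)) dθ = log(64^π).

Therefore ∬_D (12/(x^2 + y^2 + 1)) dA = log(64^π).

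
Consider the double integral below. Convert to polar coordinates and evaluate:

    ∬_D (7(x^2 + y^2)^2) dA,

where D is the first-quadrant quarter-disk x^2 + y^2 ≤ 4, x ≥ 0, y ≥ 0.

The region D is 0 ≤ r ≤ 2, 0 ≤ θ ≤ π/2 in polar coordinates, where x = r cos(θ), y = r sin(θ), and dA = r dr dθ.

Under the substitution, the integrand becomes 7r^4, so

    ∬_D (7(x^2 + y^2)^2) dA = ∫_{0}^{π/2} ∫_{0}^{2} (7r^4) · r dr dθ.

Inner integral (in r): ∫_{0}^{2} (7r^4) · r dr = 224/3.

Outer integral (in θ): ∫_{0}^{π/2} (224/3) dθ = 112π/3.

Therefore ∬_D (7(x^2 + y^2)^2) dA = 112π/3.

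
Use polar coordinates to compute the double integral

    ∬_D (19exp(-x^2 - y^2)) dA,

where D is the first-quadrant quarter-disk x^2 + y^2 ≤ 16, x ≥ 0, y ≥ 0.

The region D is 0 ≤ r ≤ 4, 0 ≤ θ ≤ π/2 in polar coordinates, where x = r cos(θ), y = r sin(θ), and dA = r dr dθ.

Under the substitution, the integrand becomes 19exp(-r^2), so

    ∬_D (19exp(-x^2 - y^2)) dA = ∫_{0}^{π/2} ∫_{0}^{4} (19exp(-r^2)) · r dr dθ.

Inner integral (in r): ∫_{0}^{4} (19exp(-r^2)) · r dr = 19/2 - 19exp(-16)/2.

Outer integral (in θ): ∫_{0}^{π/2} (19/2 - 19exp(-16)/2) dθ = -19π (1 - exp(16))exp(-16)/4.

Therefore ∬_D (19exp(-x^2 - y^2)) dA = -19π (1 - exp(16))exp(-16)/4.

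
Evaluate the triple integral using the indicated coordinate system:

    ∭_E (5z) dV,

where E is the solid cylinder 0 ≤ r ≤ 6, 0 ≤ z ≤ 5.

In cylindrical coordinates, x = r cos(θ), y = r sin(θ), z = z, and dV = r dr dθ dz.

The integrand becomes 5z, so

    ∭_E (5z) dV = ∫_{0}^{2π} ∫_{0}^{6} ∫_{0}^{5} (5z) · r dz dr dθ.

Inner (z): 125r/2.
Middle (r from 0 to 6): 1125.
Outer (θ): 2250π.

Therefore the triple integral equals 2250π.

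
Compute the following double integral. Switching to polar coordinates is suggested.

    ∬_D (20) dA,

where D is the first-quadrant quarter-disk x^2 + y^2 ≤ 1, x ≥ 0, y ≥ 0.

The region D is 0 ≤ r ≤ 1, 0 ≤ θ ≤ π/2 in polar coordinates, where x = r cos(θ), y = r sin(θ), and dA = r dr dθ.

Under the substitution, the integrand becomes 20, so

    ∬_D (20) dA = ∫_{0}^{π/2} ∫_{0}^{1} (20) · r dr dθ.

Inner integral (in r): ∫_{0}^{1} (20) · r dr = 10.

Outer integral (in θ): ∫_{0}^{π/2} (10) dθ = 5π.

Therefore ∬_D (20) dA = 5π.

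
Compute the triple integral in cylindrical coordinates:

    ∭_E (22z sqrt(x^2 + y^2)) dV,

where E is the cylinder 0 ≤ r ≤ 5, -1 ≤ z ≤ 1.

In cylindrical coordinates, x = r cos(θ), y = r sin(θ), z = z, and dV = r dr dθ dz.

The integrand becomes 22r z, so

    ∭_E (22z sqrt(x^2 + y^2)) dV = ∫_{0}^{2π} ∫_{0}^{5} ∫_{-1}^{1} (22r z) · r dz dr dθ.

Inner (z): 0.
Middle (r from 0 to 5): 0.
Outer (θ): 0.

Therefore the triple integral equals 0.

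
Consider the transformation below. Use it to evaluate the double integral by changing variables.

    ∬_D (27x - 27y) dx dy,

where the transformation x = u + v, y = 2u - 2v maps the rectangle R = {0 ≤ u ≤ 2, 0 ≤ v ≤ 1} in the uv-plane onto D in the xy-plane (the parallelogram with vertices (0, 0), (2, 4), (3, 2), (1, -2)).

Compute the Jacobian determinant of (x, y) with respect to (u, v):

    ∂(x,y)/∂(u,v) = | 1  1 | = (1)(-2) - (1)(2) = -4.
                   | 2  -2 |

Its absolute value is |J| = 4 (the area scaling factor).

Substituting x = u + v, y = 2u - 2v into the integrand,

    27x - 27y → -27u + 81v,

so the integral becomes

    ∬_R (-27u + 81v) · |J| du dv = ∫_0^2 ∫_0^1 (-108u + 324v) dv du.

Inner (v): 162 - 108u.
Outer (u): 108.

Therefore ∬_D (27x - 27y) dx dy = 108.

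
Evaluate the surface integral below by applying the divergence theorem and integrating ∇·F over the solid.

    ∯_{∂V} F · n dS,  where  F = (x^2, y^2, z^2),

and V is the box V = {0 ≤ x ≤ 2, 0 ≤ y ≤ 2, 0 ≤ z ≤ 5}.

By the divergence theorem,

    ∯_{∂V} F · n dS = ∭_V (∇ · F) dV.

Compute the divergence:
    ∇ · F = ∂F_x/∂x + ∂F_y/∂y + ∂F_z/∂z = 2x + 2y + 2z.

V is a rectangular box, so dV = dx dy dz with 0 ≤ x ≤ 2, 0 ≤ y ≤ 2, 0 ≤ z ≤ 5.

Integrate (2x + 2y + 2z) over V as an iterated integral:

    ∭_V (∇·F) dV = ∫_0^{2} ∫_0^{2} ∫_0^{5} (2x + 2y + 2z) dz dy dx.

Inner (z from 0 to 5): 10x + 10y + 25.
Middle (y from 0 to 2): 20x + 70.
Outer (x from 0 to 2): 180.

Therefore ∯_{∂V} F · n dS = 180.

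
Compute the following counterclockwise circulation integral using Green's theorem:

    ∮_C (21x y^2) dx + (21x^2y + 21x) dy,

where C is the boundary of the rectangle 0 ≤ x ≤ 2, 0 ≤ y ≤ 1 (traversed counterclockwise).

Green's theorem converts the closed line integral into a double integral over the enclosed region D:

    ∮_C P dx + Q dy = ∬_D (∂Q/∂x - ∂P/∂y) dA.

Here P = 21x y^2, Q = 21x^2y + 21x, so

    ∂Q/∂x = 42x y + 21,    ∂P/∂y = 42x y,
    ∂Q/∂x - ∂P/∂y = 21.

D is the region 0 ≤ x ≤ 2, 0 ≤ y ≤ 1. Evaluating the double integral:

    ∬_D (21) dA = ∫_0^{2} ∫_0^{1} (21) dy dx.

Inner (y from 0 to 1): 21.
Outer (x from 0 to 2): 42.

Therefore ∮_C P dx + Q dy = 42.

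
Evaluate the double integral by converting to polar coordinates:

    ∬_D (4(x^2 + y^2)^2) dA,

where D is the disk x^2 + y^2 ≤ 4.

The region D is 0 ≤ r ≤ 2, 0 ≤ θ ≤ 2π in polar coordinates, where x = r cos(θ), y = r sin(θ), and dA = r dr dθ.

Under the substitution, the integrand becomes 4r^4, so

    ∬_D (4(x^2 + y^2)^2) dA = ∫_{0}^{2π} ∫_{0}^{2} (4r^4) · r dr dθ.

Inner integral (in r): ∫_{0}^{2} (4r^4) · r dr = 128/3.

Outer integral (in θ): ∫_{0}^{2π} (128/3) dθ = 256π/3.

Therefore ∬_D (4(x^2 + y^2)^2) dA = 256π/3.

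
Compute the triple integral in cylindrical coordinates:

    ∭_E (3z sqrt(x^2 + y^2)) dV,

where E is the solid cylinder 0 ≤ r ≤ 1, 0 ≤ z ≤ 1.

In cylindrical coordinates, x = r cos(θ), y = r sin(θ), z = z, and dV = r dr dθ dz.

The integrand becomes 3r z, so

    ∭_E (3z sqrt(x^2 + y^2)) dV = ∫_{0}^{2π} ∫_{0}^{1} ∫_{0}^{1} (3r z) · r dz dr dθ.

Inner (z): 3r^2/2.
Middle (r from 0 to 1): 1/2.
Outer (θ): π.

Therefore the triple integral equals π.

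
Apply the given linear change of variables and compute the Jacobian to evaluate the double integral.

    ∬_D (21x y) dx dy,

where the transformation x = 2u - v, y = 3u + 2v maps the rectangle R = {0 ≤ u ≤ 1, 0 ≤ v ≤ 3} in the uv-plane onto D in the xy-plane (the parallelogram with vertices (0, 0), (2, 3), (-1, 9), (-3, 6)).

Compute the Jacobian determinant of (x, y) with respect to (u, v):

    ∂(x,y)/∂(u,v) = | 2  -1 | = (2)(2) - (-1)(3) = 7.
                   | 3  2 |

Its absolute value is |J| = 7 (the area scaling factor).

Substituting x = 2u - v, y = 3u + 2v into the integrand,

    21x y → 126u^2 + 21u v - 42v^2,

so the integral becomes

    ∬_R (126u^2 + 21u v - 42v^2) · |J| du dv = ∫_0^1 ∫_0^3 (882u^2 + 147u v - 294v^2) dv du.

Inner (v): 2646u^2 + 1323u/2 - 2646.
Outer (u): -5733/4.

Therefore ∬_D (21x y) dx dy = -5733/4.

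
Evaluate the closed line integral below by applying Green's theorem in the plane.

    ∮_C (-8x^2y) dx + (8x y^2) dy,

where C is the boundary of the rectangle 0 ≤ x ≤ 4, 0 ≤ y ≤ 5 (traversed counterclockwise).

Green's theorem converts the closed line integral into a double integral over the enclosed region D:

    ∮_C P dx + Q dy = ∬_D (∂Q/∂x - ∂P/∂y) dA.

Here P = -8x^2y, Q = 8x y^2, so

    ∂Q/∂x = 8y^2,    ∂P/∂y = -8x^2,
    ∂Q/∂x - ∂P/∂y = 8x^2 + 8y^2.

D is the region 0 ≤ x ≤ 4, 0 ≤ y ≤ 5. Evaluating the double integral:

    ∬_D (8x^2 + 8y^2) dA = ∫_0^{4} ∫_0^{5} (8x^2 + 8y^2) dy dx.

Inner (y from 0 to 5): 40x^2 + 1000/3.
Outer (x from 0 to 4): 6560/3.

Therefore ∮_C P dx + Q dy = 6560/3.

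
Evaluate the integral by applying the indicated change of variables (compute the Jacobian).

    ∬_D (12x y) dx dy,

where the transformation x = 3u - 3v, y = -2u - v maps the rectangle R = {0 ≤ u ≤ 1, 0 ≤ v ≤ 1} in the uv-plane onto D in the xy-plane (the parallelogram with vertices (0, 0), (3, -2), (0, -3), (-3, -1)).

Compute the Jacobian determinant of (x, y) with respect to (u, v):

    ∂(x,y)/∂(u,v) = | 3  -3 | = (3)(-1) - (-3)(-2) = -9.
                   | -2  -1 |

Its absolute value is |J| = 9 (the area scaling factor).

Substituting x = 3u - 3v, y = -2u - v into the integrand,

    12x y → -72u^2 + 36u v + 36v^2,

so the integral becomes

    ∬_R (-72u^2 + 36u v + 36v^2) · |J| du dv = ∫_0^1 ∫_0^1 (-648u^2 + 324u v + 324v^2) dv du.

Inner (v): -648u^2 + 162u + 108.
Outer (u): -27.

Therefore ∬_D (12x y) dx dy = -27.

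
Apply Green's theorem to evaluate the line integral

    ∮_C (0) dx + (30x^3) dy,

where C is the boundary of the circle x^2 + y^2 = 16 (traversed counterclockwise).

Green's theorem converts the closed line integral into a double integral over the enclosed region D:

    ∮_C P dx + Q dy = ∬_D (∂Q/∂x - ∂P/∂y) dA.

Here P = 0, Q = 30x^3, so

    ∂Q/∂x = 90x^2,    ∂P/∂y = 0,
    ∂Q/∂x - ∂P/∂y = 90x^2.

D is the region x^2 + y^2 ≤ 16. Evaluating the double integral:

In polar coordinates (x = r cos θ, y = r sin θ, dA = r dr dθ) the integrand becomes 90r^2cos(θ)^2, so

    ∬_D (90x^2) dA = ∫_0^{2π} ∫_0^{4} (90r^2cos(θ)^2) · r dr dθ.

Inner (r from 0 to 4): 5760cos(θ)^2.
Outer (θ from 0 to 2π): 5760π.

Therefore ∮_C P dx + Q dy = 5760π.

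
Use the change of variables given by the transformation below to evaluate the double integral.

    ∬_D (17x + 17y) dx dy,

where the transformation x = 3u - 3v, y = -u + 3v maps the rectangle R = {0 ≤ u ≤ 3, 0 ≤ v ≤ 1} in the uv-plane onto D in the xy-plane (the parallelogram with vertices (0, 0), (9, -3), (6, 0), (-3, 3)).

Compute the Jacobian determinant of (x, y) with respect to (u, v):

    ∂(x,y)/∂(u,v) = | 3  -3 | = (3)(3) - (-3)(-1) = 6.
                   | -1  3 |

Its absolute value is |J| = 6 (the area scaling factor).

Substituting x = 3u - 3v, y = -u + 3v into the integrand,

    17x + 17y → 34u,

so the integral becomes

    ∬_R (34u) · |J| du dv = ∫_0^3 ∫_0^1 (204u) dv du.

Inner (v): 204u.
Outer (u): 918.

Therefore ∬_D (17x + 17y) dx dy = 918.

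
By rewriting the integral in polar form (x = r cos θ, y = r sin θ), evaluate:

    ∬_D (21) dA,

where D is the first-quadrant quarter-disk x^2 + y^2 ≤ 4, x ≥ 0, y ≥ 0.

The region D is 0 ≤ r ≤ 2, 0 ≤ θ ≤ π/2 in polar coordinates, where x = r cos(θ), y = r sin(θ), and dA = r dr dθ.

Under the substitution, the integrand becomes 21, so

    ∬_D (21) dA = ∫_{0}^{π/2} ∫_{0}^{2} (21) · r dr dθ.

Inner integral (in r): ∫_{0}^{2} (21) · r dr = 42.

Outer integral (in θ): ∫_{0}^{π/2} (42) dθ = 21π.

Therefore ∬_D (21) dA = 21π.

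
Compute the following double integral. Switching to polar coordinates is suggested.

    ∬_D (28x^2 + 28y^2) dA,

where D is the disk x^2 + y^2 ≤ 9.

The region D is 0 ≤ r ≤ 3, 0 ≤ θ ≤ 2π in polar coordinates, where x = r cos(θ), y = r sin(θ), and dA = r dr dθ.

Under the substitution, the integrand becomes 28r^2, so

    ∬_D (28x^2 + 28y^2) dA = ∫_{0}^{2π} ∫_{0}^{3} (28r^2) · r dr dθ.

Inner integral (in r): ∫_{0}^{3} (28r^2) · r dr = 567.

Outer integral (in θ): ∫_{0}^{2π} (567) dθ = 1134π.

Therefore ∬_D (28x^2 + 28y^2) dA = 1134π.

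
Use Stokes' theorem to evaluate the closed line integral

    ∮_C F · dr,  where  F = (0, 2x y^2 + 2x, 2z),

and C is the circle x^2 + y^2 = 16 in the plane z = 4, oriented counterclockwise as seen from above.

Let S be the flat disk x^2 + y^2 ≤ 16 in the plane z = 4, with upward unit normal n̂ = ẑ. By Stokes' theorem,

    ∮_C F · dr = ∬_S (∇ × F) · n̂ dS = ∬_D (curl F)_z dA,

where D is the disk x^2 + y^2 ≤ 16.

Compute the curl of F = (0, 2x y^2 + 2x, 2z):
    (∇ × F)_x = ∂F_z/∂y - ∂F_y/∂z = 0,
    (∇ × F)_y = ∂F_x/∂z - ∂F_z/∂x = 0,
    (∇ × F)_z = ∂F_y/∂x - ∂F_x/∂y = 2y^2 + 2.

On z = 4, (curl F)_z = 2y^2 + 2.

Convert to polar (x = r cos θ, y = r sin θ, dA = r dr dθ); the integrand becomes 2r^2sin(θ)^2 + 2, so

    ∬_D (curl F)_z dA = ∫_0^{2π} ∫_0^{4} (2r^2sin(θ)^2 + 2) · r dr dθ.

Inner (r from 0 to 4): 128sin(θ)^2 + 16.
Outer (θ from 0 to 2π): 160π.

Therefore ∮_C F · dr = 160π.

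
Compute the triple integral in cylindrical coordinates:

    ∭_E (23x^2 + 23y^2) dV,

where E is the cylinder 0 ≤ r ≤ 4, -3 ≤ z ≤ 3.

In cylindrical coordinates, x = r cos(θ), y = r sin(θ), z = z, and dV = r dr dθ dz.

The integrand becomes 23r^2, so

    ∭_E (23x^2 + 23y^2) dV = ∫_{0}^{2π} ∫_{0}^{4} ∫_{-3}^{3} (23r^2) · r dz dr dθ.

Inner (z): 138r^3.
Middle (r from 0 to 4): 8832.
Outer (θ): 17664π.

Therefore the triple integral equals 17664π.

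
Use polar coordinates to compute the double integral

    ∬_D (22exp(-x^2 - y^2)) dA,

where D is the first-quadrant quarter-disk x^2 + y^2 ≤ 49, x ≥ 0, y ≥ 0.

The region D is 0 ≤ r ≤ 7, 0 ≤ θ ≤ π/2 in polar coordinates, where x = r cos(θ), y = r sin(θ), and dA = r dr dθ.

Under the substitution, the integrand becomes 22exp(-r^2), so

    ∬_D (22exp(-x^2 - y^2)) dA = ∫_{0}^{π/2} ∫_{0}^{7} (22exp(-r^2)) · r dr dθ.

Inner integral (in r): ∫_{0}^{7} (22exp(-r^2)) · r dr = 11 - 11exp(-49).

Outer integral (in θ): ∫_{0}^{π/2} (11 - 11exp(-49)) dθ = -11π (1 - exp(49))exp(-49)/2.

Therefore ∬_D (22exp(-x^2 - y^2)) dA = -11π (1 - exp(49))exp(-49)/2.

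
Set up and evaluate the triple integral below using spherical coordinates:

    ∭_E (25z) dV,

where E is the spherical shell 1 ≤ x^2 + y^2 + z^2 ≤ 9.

In spherical coordinates, x = ρ sin(φ) cos(θ), y = ρ sin(φ) sin(θ), z = ρ cos(φ), and dV = ρ^2 sin(φ) dρ dφ dθ.

The integrand becomes 25ρ cos(φ), so

    ∭_E (25z) dV = ∫_{0}^{2π} ∫_{0}^{π} ∫_{1}^{3} (25ρ cos(φ)) · ρ^2 sin(φ) dρ dφ dθ.

Inner (ρ): 250sin(2φ).
Middle (φ): 0.
Outer (θ): 0.

Therefore the triple integral equals 0.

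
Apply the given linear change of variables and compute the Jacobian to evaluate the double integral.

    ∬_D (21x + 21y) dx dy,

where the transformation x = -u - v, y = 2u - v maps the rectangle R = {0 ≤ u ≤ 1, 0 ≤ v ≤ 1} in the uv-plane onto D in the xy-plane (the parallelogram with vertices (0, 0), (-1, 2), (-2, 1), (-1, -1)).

Compute the Jacobian determinant of (x, y) with respect to (u, v):

    ∂(x,y)/∂(u,v) = | -1  -1 | = (-1)(-1) - (-1)(2) = 3.
                   | 2  -1 |

Its absolute value is |J| = 3 (the area scaling factor).

Substituting x = -u - v, y = 2u - v into the integrand,

    21x + 21y → 21u - 42v,

so the integral becomes

    ∬_R (21u - 42v) · |J| du dv = ∫_0^1 ∫_0^1 (63u - 126v) dv du.

Inner (v): 63u - 63.
Outer (u): -63/2.

Therefore ∬_D (21x + 21y) dx dy = -63/2.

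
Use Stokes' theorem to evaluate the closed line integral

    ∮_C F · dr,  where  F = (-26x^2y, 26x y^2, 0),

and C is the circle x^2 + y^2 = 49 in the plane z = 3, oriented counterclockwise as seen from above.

Let S be the flat disk x^2 + y^2 ≤ 49 in the plane z = 3, with upward unit normal n̂ = ẑ. By Stokes' theorem,

    ∮_C F · dr = ∬_S (∇ × F) · n̂ dS = ∬_D (curl F)_z dA,

where D is the disk x^2 + y^2 ≤ 49.

Compute the curl of F = (-26x^2y, 26x y^2, 0):
    (∇ × F)_x = ∂F_z/∂y - ∂F_y/∂z = 0,
    (∇ × F)_y = ∂F_x/∂z - ∂F_z/∂x = 0,
    (∇ × F)_z = ∂F_y/∂x - ∂F_x/∂y = 26x^2 + 26y^2.

On z = 3, (curl F)_z = 26x^2 + 26y^2.

Convert to polar (x = r cos θ, y = r sin θ, dA = r dr dθ); the integrand becomes 26r^2, so

    ∬_D (curl F)_z dA = ∫_0^{2π} ∫_0^{7} (26r^2) · r dr dθ.

Inner (r from 0 to 7): 31213/2.
Outer (θ from 0 to 2π): 31213π.

Therefore ∮_C F · dr = 31213π.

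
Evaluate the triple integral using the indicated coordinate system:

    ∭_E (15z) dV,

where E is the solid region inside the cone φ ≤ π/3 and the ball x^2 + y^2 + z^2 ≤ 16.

In spherical coordinates, x = ρ sin(φ) cos(θ), y = ρ sin(φ) sin(θ), z = ρ cos(φ), and dV = ρ^2 sin(φ) dρ dφ dθ.

The integrand becomes 15ρ cos(φ), so

    ∭_E (15z) dV = ∫_{0}^{2π} ∫_{0}^{π/3} ∫_{0}^{4} (15ρ cos(φ)) · ρ^2 sin(φ) dρ dφ dθ.

Inner (ρ): 480sin(2φ).
Middle (φ): 360.
Outer (θ): 720π.

Therefore the triple integral equals 720π.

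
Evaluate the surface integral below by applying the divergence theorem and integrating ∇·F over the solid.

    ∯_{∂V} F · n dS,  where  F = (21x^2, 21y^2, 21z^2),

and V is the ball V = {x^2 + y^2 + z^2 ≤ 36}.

By the divergence theorem,

    ∯_{∂V} F · n dS = ∭_V (∇ · F) dV.

Compute the divergence:
    ∇ · F = ∂F_x/∂x + ∂F_y/∂y + ∂F_z/∂z = 42x + 42y + 42z.

In spherical coordinates, x = ρ sin(φ) cos(θ), y = ρ sin(φ) sin(θ), z = ρ cos(φ), dV = ρ^2 sin(φ) dρ dφ dθ, with 0 ≤ ρ ≤ 6, 0 ≤ φ ≤ π, 0 ≤ θ ≤ 2π.

The integrand, after substitution and multiplying by the volume element, becomes (42ρ (sqrt(2)sin(φ)sin(θ + π/4) + cos(φ))) · ρ^2 sin(φ), so

    ∭_V (∇·F) dV = ∫_0^{2π} ∫_0^{π} ∫_0^{6} (42ρ (sqrt(2)sin(φ)sin(θ + π/4) + cos(φ))) · ρ^2 sin(φ) dρ dφ dθ.

Inner (ρ from 0 to 6): 13608(sqrt(2)sin(φ)sin(θ + π/4) + cos(φ))sin(φ).
Middle (φ from 0 to π): 6804sqrt(2)π sin(θ + π/4).
Outer (θ from 0 to 2π): 0.

Therefore ∯_{∂V} F · n dS = 0.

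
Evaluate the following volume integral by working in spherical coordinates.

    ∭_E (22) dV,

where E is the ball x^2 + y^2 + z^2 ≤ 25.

In spherical coordinates, x = ρ sin(φ) cos(θ), y = ρ sin(φ) sin(θ), z = ρ cos(φ), and dV = ρ^2 sin(φ) dρ dφ dθ.

The integrand becomes 22, so

    ∭_E (22) dV = ∫_{0}^{2π} ∫_{0}^{π} ∫_{0}^{5} (22) · ρ^2 sin(φ) dρ dφ dθ.

Inner (ρ): 2750sin(φ)/3.
Middle (φ): 5500/3.
Outer (θ): 11000π/3.

Therefore the triple integral equals 11000π/3.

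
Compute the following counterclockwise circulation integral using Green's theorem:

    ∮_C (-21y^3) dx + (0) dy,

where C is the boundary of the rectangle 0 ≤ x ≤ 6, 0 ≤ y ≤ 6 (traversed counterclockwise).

Green's theorem converts the closed line integral into a double integral over the enclosed region D:

    ∮_C P dx + Q dy = ∬_D (∂Q/∂x - ∂P/∂y) dA.

Here P = -21y^3, Q = 0, so

    ∂Q/∂x = 0,    ∂P/∂y = -63y^2,
    ∂Q/∂x - ∂P/∂y = 63y^2.

D is the region 0 ≤ x ≤ 6, 0 ≤ y ≤ 6. Evaluating the double integral:

    ∬_D (63y^2) dA = ∫_0^{6} ∫_0^{6} (63y^2) dy dx.

Inner (y from 0 to 6): 4536.
Outer (x from 0 to 6): 27216.

Therefore ∮_C P dx + Q dy = 27216.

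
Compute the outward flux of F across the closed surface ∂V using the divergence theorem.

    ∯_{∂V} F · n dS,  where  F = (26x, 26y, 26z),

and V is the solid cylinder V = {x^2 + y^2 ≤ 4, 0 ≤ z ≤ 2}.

By the divergence theorem,

    ∯_{∂V} F · n dS = ∭_V (∇ · F) dV.

Compute the divergence:
    ∇ · F = ∂F_x/∂x + ∂F_y/∂y + ∂F_z/∂z = 26 + 26 + 26 = 78.

In cylindrical coordinates, x = r cos(θ), y = r sin(θ), z = z, dV = r dr dθ dz, with 0 ≤ r ≤ 2, 0 ≤ θ ≤ 2π, 0 ≤ z ≤ 2.

The integrand, after substitution and multiplying by the volume element, becomes (78) · r, so

    ∭_V (∇·F) dV = ∫_0^{2π} ∫_0^{2} ∫_0^{2} (78) · r dz dr dθ.

Inner (z from 0 to 2): 156r.
Middle (r from 0 to 2): 312.
Outer (θ from 0 to 2π): 624π.

Therefore ∯_{∂V} F · n dS = 624π.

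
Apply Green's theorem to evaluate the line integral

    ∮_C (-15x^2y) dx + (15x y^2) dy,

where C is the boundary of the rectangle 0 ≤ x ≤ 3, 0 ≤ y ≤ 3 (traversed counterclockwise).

Green's theorem converts the closed line integral into a double integral over the enclosed region D:

    ∮_C P dx + Q dy = ∬_D (∂Q/∂x - ∂P/∂y) dA.

Here P = -15x^2y, Q = 15x y^2, so

    ∂Q/∂x = 15y^2,    ∂P/∂y = -15x^2,
    ∂Q/∂x - ∂P/∂y = 15x^2 + 15y^2.

D is the region 0 ≤ x ≤ 3, 0 ≤ y ≤ 3. Evaluating the double integral:

    ∬_D (15x^2 + 15y^2) dA = ∫_0^{3} ∫_0^{3} (15x^2 + 15y^2) dy dx.

Inner (y from 0 to 3): 45x^2 + 135.
Outer (x from 0 to 3): 810.

Therefore ∮_C P dx + Q dy = 810.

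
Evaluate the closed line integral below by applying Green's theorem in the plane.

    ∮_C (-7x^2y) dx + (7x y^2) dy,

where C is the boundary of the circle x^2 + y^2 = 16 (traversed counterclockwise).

Green's theorem converts the closed line integral into a double integral over the enclosed region D:

    ∮_C P dx + Q dy = ∬_D (∂Q/∂x - ∂P/∂y) dA.

Here P = -7x^2y, Q = 7x y^2, so

    ∂Q/∂x = 7y^2,    ∂P/∂y = -7x^2,
    ∂Q/∂x - ∂P/∂y = 7x^2 + 7y^2.

D is the region x^2 + y^2 ≤ 16. Evaluating the double integral:

In polar coordinates (x = r cos θ, y = r sin θ, dA = r dr dθ) the integrand becomes 7r^2, so

    ∬_D (7x^2 + 7y^2) dA = ∫_0^{2π} ∫_0^{4} (7r^2) · r dr dθ.

Inner (r from 0 to 4): 448.
Outer (θ from 0 to 2π): 896π.

Therefore ∮_C P dx + Q dy = 896π.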